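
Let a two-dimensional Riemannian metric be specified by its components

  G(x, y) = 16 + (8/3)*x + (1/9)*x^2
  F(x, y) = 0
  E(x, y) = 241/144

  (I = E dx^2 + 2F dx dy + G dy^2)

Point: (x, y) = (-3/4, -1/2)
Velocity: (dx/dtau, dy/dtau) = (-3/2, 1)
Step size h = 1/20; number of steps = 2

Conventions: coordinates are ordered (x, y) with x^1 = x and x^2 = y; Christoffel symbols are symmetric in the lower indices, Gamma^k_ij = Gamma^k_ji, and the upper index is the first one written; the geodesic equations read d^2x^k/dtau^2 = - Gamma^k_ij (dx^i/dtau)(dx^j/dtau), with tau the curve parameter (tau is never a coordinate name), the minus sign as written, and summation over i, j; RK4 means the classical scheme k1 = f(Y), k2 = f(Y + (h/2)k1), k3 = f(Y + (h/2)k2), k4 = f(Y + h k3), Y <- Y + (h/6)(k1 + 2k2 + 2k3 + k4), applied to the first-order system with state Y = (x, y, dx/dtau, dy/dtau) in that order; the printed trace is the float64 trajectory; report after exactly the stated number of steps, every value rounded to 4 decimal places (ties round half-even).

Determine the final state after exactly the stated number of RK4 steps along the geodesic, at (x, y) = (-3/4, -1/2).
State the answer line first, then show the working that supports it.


Answer: x = -0.8962, y = -0.3987, dx/dtau = -1.4238, dy/dtau = 1.0265

f(Y) = (dx/dtau, dy/dtau, -Gamma^x_ij Y'^i Y'^j, -Gamma^y_ij Y'^i Y'^j) with the Gammas evaluated at the stage position; h = 0.050000; intermediate values shown to 6 dp
step 0: x = -0.7500, y = -0.5000, dx/dtau = -1.5000, dy/dtau = 1.0000
step 1:
  k1: at (x, y) = (-0.750000, -0.500000), (dx/dtau, dy/dtau) = (-1.500000, 1.000000); Gamma_xxx = 0.000000, Gamma_xxy = 0.000000, Gamma_xyy = -0.746888, Gamma_yxx = 0.000000, Gamma_yxy = 0.088889, Gamma_yyy = 0.000000; k1 = (-1.500000, 1.000000, 0.746888, 0.266667)
  k2: at (x, y) = (-0.787500, -0.475000), (dx/dtau, dy/dtau) = (-1.481328, 1.006667); Gamma_xxx = 0.000000, Gamma_xxy = 0.000000, Gamma_xyy = -0.744398, Gamma_yxx = 0.000000, Gamma_yxy = 0.089186, Gamma_yyy = 0.000000; k2 = (-1.481328, 1.006667, 0.754357, 0.265989)
  k3: at (x, y) = (-0.787033, -0.474833), (dx/dtau, dy/dtau) = (-1.481141, 1.006650); Gamma_xxx = 0.000000, Gamma_xxy = 0.000000, Gamma_xyy = -0.744429, Gamma_yxx = 0.000000, Gamma_yxy = 0.089182, Gamma_yyy = 0.000000; k3 = (-1.481141, 1.006650, 0.754363, 0.265940)
  k4: at (x, y) = (-0.824057, -0.449668), (dx/dtau, dy/dtau) = (-1.462282, 1.013297); Gamma_xxx = 0.000000, Gamma_xxy = 0.000000, Gamma_xyy = -0.741971, Gamma_yxx = 0.000000, Gamma_yxy = 0.089478, Gamma_yyy = 0.000000; k4 = (-1.462282, 1.013297, 0.761835, 0.265163)
  Y <- Y + (h/6)(k1 + 2k2 + 2k3 + k4): x = -0.8241, y = -0.4497, dx/dtau = -1.4623, dy/dtau = 1.0133
step 2:
  k1: at (x, y) = (-0.824060, -0.449667), (dx/dtau, dy/dtau) = (-1.462282, 1.013297); Gamma_xxx = 0.000000, Gamma_xxy = 0.000000, Gamma_xyy = -0.741971, Gamma_yxx = 0.000000, Gamma_yxy = 0.089478, Gamma_yyy = 0.000000; k1 = (-1.462282, 1.013297, 0.761835, 0.265164)
  k2: at (x, y) = (-0.860617, -0.424335), (dx/dtau, dy/dtau) = (-1.443236, 1.019927); Gamma_xxx = 0.000000, Gamma_xxy = 0.000000, Gamma_xyy = -0.739544, Gamma_yxx = 0.000000, Gamma_yxy = 0.089772, Gamma_yyy = 0.000000; k2 = (-1.443236, 1.019927, 0.769311, 0.264287)
  k3: at (x, y) = (-0.860141, -0.424169), (dx/dtau, dy/dtau) = (-1.443049, 1.019905); Gamma_xxx = 0.000000, Gamma_xxy = 0.000000, Gamma_xyy = -0.739576, Gamma_yxx = 0.000000, Gamma_yxy = 0.089768, Gamma_yyy = 0.000000; k3 = (-1.443049, 1.019905, 0.769311, 0.264235)
  k4: at (x, y) = (-0.896213, -0.398672), (dx/dtau, dy/dtau) = (-1.423816, 1.026509); Gamma_xxx = 0.000000, Gamma_xxy = 0.000000, Gamma_xyy = -0.737181, Gamma_yxx = 0.000000, Gamma_yxy = 0.090059, Gamma_yyy = 0.000000; k4 = (-1.423816, 1.026509, 0.776783, 0.263254)
  Y <- Y + (h/6)(k1 + 2k2 + 2k3 + k4): x = -0.8962, y = -0.3987, dx/dtau = -1.4238, dy/dtau = 1.0265


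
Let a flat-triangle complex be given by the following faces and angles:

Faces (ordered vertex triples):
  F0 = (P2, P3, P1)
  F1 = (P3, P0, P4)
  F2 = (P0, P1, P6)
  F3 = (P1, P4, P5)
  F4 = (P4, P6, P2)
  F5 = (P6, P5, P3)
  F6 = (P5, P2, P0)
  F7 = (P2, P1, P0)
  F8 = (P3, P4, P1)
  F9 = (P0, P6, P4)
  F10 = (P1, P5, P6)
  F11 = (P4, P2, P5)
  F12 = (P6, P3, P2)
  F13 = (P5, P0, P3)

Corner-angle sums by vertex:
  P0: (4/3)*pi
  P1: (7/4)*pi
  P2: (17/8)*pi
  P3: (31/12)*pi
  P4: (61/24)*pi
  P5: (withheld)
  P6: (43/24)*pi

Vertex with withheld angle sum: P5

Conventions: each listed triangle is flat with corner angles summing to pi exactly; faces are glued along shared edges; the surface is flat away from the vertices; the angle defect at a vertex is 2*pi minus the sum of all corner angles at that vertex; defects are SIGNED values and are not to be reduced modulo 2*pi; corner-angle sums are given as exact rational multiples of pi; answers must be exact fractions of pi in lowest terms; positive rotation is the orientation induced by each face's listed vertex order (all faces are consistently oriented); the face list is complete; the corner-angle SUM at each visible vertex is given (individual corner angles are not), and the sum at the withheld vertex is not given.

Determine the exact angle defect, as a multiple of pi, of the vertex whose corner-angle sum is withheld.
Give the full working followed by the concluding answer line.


V = 7, E = 21, F = 14; chi = V - E + F = 0
Gauss-Bonnet: total defect = 2*pi*chi = 0; visible defects sum to -pi/8

Answer: defect(P5) = pi/8


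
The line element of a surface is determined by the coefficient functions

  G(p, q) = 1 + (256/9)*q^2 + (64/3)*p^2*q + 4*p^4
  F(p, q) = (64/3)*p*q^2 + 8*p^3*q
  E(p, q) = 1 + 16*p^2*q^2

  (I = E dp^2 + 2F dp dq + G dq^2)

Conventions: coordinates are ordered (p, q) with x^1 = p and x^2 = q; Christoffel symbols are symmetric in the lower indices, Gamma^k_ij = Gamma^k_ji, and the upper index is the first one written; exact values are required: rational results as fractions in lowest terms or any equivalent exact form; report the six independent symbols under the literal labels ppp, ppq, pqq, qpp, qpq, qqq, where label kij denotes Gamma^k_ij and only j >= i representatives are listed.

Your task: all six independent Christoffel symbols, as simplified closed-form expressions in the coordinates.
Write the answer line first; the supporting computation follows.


Answer: Gamma_ppp = 144*p*q^2/(36*p^4 + 144*p^2*q^2 + 192*p^2*q + 256*q^2 + 9), Gamma_ppq = 144*p^2*q/(36*p^4 + 144*p^2*q^2 + 192*p^2*q + 256*q^2 + 9), Gamma_pqq = 192*p*q/(36*p^4 + 144*p^2*q^2 + 192*p^2*q + 256*q^2 + 9), Gamma_qpp = (72*p^2*q + 192*q^2)/(36*p^4 + 144*p^2*q^2 + 192*p^2*q + 256*q^2 + 9), Gamma_qpq = (72*p^3 + 192*p*q)/(36*p^4 + 144*p^2*q^2 + 192*p^2*q + 256*q^2 + 9), Gamma_qqq = (96*p^2 + 256*q)/(36*p^4 + 144*p^2*q^2 + 192*p^2*q + 256*q^2 + 9)

E = 1 + 16*p^2*q^2; F = (64/3)*p*q^2 + 8*p^3*q; G = 1 + (256/9)*q^2 + (64/3)*p^2*q + 4*p^4
Gamma^k_ij = (1/2) g^{kl} (d_i g_jl + d_j g_il - d_l g_ij), with g^inv = (1/(EG-F^2)) [[G, -F], [-F, E]]
first partials: E_p = 32*p*q^2, E_q = 32*p^2*q, F_p = (64/3)*q^2 + 24*p^2*q, F_q = (128/3)*p*q + 8*p^3, G_p = (128/3)*p*q + 16*p^3, G_q = (512/9)*q + (64/3)*p^2
D = EG - F^2 = 1 + (256/9)*q^2 + (64/3)*p^2*q + 16*p^2*q^2 + 4*p^4
expanded: Gamma^p_pp = (G E_p - 2F F_p + F E_q)/(2D), Gamma^p_pq = (G E_q - F G_p)/(2D), Gamma^p_qq = (2G F_q - G G_p - F G_q)/(2D), Gamma^q_pp = (2E F_p - E E_q - F E_p)/(2D), Gamma^q_pq = (E G_p - F E_q)/(2D), Gamma^q_qq = (E G_q - 2F F_q + F G_p)/(2D); substitute and cancel common factors


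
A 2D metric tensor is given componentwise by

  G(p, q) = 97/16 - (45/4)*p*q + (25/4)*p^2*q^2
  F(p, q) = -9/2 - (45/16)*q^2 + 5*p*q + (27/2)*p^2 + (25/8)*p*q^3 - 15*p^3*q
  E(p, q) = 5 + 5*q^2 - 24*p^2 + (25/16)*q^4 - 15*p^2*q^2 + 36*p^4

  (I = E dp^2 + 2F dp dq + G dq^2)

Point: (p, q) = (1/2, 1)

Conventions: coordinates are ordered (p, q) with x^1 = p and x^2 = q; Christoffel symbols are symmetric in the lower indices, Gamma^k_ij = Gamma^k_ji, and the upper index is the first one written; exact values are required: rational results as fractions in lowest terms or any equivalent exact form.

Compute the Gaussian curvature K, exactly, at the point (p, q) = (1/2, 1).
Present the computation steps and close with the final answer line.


E = 65/16, F = -7/4, G = 2, EG - F^2 = 81/16 at the point
E_p = -21, E_q = 35/4, F_p = 83/8, F_q = -5/16, G_p = -5, G_q = -5/2
E_qq = 85/4, F_pq = 25/8, G_pp = 25/2
Brioschi: K = (det M1 - det M2) / (EG - F^2)^2 with the standard first/second-derivative matrices M1, M2.
M1 = [[-E_qq/2 + F_pq - G_pp/2, E_p/2, F_p - E_q/2], [F_q - G_p/2, E, F], [G_q/2, F, G]] = [[-55/4, -21/2, 6], [35/16, 65/16, -7/4], [-5/4, -7/4, 2]]; det M1 = -2505/64
M2 = [[0, E_q/2, G_p/2], [E_q/2, E, F], [G_p/2, F, G]] = [[0, 35/8, -5/2], [35/8, 65/16, -7/4], [-5/2, -7/4, 2]]; det M2 = -1625/64
det M1 - det M2 = -55/4; K = -55/4 / (81/16)^2 = -3520/6561

Answer: K = -3520/6561


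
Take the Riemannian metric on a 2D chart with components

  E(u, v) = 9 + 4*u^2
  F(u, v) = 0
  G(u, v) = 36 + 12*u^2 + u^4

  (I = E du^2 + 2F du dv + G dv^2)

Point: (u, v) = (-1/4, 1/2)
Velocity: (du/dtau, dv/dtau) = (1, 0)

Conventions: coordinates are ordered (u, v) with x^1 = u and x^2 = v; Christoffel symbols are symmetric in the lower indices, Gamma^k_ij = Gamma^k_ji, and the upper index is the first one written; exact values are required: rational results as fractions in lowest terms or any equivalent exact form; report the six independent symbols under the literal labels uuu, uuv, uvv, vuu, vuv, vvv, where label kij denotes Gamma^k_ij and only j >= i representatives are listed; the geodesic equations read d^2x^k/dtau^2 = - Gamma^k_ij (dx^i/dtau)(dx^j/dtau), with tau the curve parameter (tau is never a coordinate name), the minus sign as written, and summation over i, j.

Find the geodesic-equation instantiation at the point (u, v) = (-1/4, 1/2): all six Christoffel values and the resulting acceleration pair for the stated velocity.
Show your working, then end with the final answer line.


E = 37/4, F = 0, G = 9409/256 at the point
E_u = -2, E_v = 0, F_u = 0, F_v = 0, G_u = -97/16, G_v = 0
EG - F^2 = 348133/1024;  g^inv = (1024/348133) * [[9409/256, 0], [0, 37/4]]
first-kind symbols [ij,l] = (1/2)(d_i g_jl + d_j g_il - d_l g_ij): [uu,u] = E_u/2 = -1, [uu,v] = F_u - E_v/2 = 0, [uv,u] = E_v/2 = 0, [uv,v] = G_u/2 = -97/32, [vv,u] = F_v - G_u/2 = 97/32, [vv,v] = G_v/2 = 0
Gamma^u_ij = (G*[ij,u] - F*[ij,v])/(EG - F^2), Gamma^v_ij = (E*[ij,v] - F*[ij,u])/(EG - F^2)
Gamma_uuu = -4/37, Gamma_uuv = 0, Gamma_uvv = 97/296, Gamma_vuu = 0, Gamma_vuv = -8/97, Gamma_vvv = 0
d^2u/dtau^2 = -(Gamma_uuu*(1)^2 + 2*Gamma_uuv*(1)*(0) + Gamma_uvv*(0)^2) = 4/37
d^2v/dtau^2 = -(Gamma_vuu*(1)^2 + 2*Gamma_vuv*(1)*(0) + Gamma_vvv*(0)^2) = 0

Answer: Gamma_uuu = -4/37, Gamma_uuv = 0, Gamma_uvv = 97/296, Gamma_vuu = 0, Gamma_vuv = -8/97, Gamma_vvv = 0; accelerations (d^2u/dtau^2, d^2v/dtau^2) = (4/37, 0)


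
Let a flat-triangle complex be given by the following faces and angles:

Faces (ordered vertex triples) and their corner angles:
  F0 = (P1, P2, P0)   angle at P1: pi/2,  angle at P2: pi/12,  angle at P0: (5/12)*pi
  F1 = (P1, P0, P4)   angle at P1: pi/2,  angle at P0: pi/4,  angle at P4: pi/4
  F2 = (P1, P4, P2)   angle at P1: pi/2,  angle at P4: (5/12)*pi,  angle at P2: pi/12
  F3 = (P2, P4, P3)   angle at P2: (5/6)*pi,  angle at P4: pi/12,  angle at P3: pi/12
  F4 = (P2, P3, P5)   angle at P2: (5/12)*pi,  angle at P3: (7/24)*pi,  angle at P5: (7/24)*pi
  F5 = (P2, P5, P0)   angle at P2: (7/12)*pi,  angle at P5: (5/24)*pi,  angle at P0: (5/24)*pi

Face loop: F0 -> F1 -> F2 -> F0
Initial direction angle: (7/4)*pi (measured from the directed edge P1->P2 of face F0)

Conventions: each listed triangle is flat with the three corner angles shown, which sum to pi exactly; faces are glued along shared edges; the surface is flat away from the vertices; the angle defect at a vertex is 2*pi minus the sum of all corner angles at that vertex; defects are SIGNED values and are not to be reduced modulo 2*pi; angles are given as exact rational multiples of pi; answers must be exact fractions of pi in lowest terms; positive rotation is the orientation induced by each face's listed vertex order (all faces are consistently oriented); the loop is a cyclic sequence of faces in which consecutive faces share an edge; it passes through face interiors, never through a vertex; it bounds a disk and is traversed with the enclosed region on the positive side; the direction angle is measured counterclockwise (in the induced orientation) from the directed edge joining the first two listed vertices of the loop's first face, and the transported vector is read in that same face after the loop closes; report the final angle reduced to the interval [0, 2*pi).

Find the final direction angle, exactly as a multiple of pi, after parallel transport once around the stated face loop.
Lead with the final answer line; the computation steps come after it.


Answer: final direction angle = pi/4

enclosed vertex P1: corner angles sum to (3/2)*pi, defect = 2*pi - (3/2)*pi = pi/2
the rotation equals the total enclosed defect, so the final angle is initial + defects (mod 2*pi)
final angle = (7/4)*pi + pi/2 = pi/4 (mod 2*pi)


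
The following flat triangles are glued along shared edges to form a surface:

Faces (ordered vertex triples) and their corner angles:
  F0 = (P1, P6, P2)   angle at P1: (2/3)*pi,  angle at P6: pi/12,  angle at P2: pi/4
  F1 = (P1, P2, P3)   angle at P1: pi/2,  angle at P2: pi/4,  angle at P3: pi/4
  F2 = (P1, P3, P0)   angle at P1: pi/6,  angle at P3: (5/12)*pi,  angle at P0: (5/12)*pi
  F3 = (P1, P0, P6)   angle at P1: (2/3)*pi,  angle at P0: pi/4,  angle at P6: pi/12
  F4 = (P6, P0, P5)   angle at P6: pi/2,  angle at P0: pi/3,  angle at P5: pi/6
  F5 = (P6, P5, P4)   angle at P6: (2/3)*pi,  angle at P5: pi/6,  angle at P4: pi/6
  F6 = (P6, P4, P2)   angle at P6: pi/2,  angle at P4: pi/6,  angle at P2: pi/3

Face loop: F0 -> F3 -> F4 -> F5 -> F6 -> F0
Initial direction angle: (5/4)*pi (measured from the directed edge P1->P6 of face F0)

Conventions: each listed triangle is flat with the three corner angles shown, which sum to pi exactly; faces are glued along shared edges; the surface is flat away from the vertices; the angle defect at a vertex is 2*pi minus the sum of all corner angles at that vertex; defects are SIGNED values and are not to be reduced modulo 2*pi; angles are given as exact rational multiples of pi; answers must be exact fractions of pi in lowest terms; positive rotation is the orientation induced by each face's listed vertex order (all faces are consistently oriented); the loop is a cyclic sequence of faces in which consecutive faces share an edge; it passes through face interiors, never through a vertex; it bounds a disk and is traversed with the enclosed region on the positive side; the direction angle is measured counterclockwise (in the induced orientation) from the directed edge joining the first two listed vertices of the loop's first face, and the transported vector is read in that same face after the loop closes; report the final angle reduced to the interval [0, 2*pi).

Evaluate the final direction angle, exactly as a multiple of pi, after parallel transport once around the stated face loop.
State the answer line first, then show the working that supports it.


Answer: final direction angle = (17/12)*pi

enclosed vertex P6: corner angles sum to (11/6)*pi, defect = 2*pi - (11/6)*pi = pi/6
summing the enclosed defects onto the initial angle, mod 2*pi in the induced orientation:
final angle = (5/4)*pi + pi/6 = (17/12)*pi (mod 2*pi)


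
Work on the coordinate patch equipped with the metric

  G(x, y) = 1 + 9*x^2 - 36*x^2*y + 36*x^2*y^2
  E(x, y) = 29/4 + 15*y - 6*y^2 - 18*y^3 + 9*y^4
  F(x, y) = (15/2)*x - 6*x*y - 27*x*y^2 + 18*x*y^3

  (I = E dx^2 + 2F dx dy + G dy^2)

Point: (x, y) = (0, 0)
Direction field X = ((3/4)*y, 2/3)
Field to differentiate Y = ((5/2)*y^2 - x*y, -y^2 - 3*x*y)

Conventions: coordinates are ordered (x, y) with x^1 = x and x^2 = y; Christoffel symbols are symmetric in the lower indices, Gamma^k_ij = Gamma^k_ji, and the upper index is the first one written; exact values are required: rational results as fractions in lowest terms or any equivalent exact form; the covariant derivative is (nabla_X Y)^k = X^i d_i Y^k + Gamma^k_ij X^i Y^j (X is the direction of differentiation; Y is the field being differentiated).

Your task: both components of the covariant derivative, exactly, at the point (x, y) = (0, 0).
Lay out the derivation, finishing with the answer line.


E = 29/4, F = 0, G = 1 at the point
E_x = 0, E_y = 15, F_x = 15/2, F_y = 0, G_x = 0, G_y = 0
EG - F^2 = 29/4;  g^inv = (4/29) * [[1, 0], [0, 29/4]]
first-kind symbols [ij,l] = (1/2)(d_i g_jl + d_j g_il - d_l g_ij): [xx,x] = E_x/2 = 0, [xx,y] = F_x - E_y/2 = 0, [xy,x] = E_y/2 = 15/2, [xy,y] = G_x/2 = 0, [yy,x] = F_y - G_x/2 = 0, [yy,y] = G_y/2 = 0
Gamma^x_ij = (G*[ij,x] - F*[ij,y])/(EG - F^2), Gamma^y_ij = (E*[ij,y] - F*[ij,x])/(EG - F^2)
Gamma_xxx = 0, Gamma_xxy = 30/29, Gamma_xyy = 0, Gamma_yxx = 0, Gamma_yxy = 0, Gamma_yyy = 0
X = (0, 2/3), Y = (0, 0) at the point

Answer: (nabla_X Y)^x = 0, (nabla_X Y)^y = 0


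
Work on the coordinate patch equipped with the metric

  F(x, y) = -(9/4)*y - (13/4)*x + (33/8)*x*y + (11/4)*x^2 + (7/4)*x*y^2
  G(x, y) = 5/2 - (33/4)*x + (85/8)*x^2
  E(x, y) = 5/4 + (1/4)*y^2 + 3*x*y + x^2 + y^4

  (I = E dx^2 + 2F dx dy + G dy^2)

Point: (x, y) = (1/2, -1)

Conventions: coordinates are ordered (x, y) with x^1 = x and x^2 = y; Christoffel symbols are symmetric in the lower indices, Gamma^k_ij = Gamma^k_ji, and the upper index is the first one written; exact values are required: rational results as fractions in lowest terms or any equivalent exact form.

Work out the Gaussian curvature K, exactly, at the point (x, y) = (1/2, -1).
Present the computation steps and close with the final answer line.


E = 5/4, F = 1/8, G = 33/32, EG - F^2 = 163/128 at the point
E_x = -2, E_y = -3, F_x = -23/8, F_y = -31/16, G_x = 19/8, G_y = 0
E_yy = 25/2, F_xy = 5/8, G_xx = 85/4
Using the Brioschi determinant formula for K from the metric derivatives:
M1 = [[-E_yy/2 + F_xy - G_xx/2, E_x/2, F_x - E_y/2], [F_y - G_x/2, E, F], [G_y/2, F, G]] = [[-65/4, -1, -11/8], [-25/8, 5/4, 1/8], [0, 1/8, 33/32]]; det M1 = -5985/256
M2 = [[0, E_y/2, G_x/2], [E_y/2, E, F], [G_x/2, F, G]] = [[0, -3/2, 19/16], [-3/2, 5/4, 1/8], [19/16, 1/8, 33/32]]; det M2 = -4637/1024
det M1 - det M2 = -19303/1024; K = -19303/1024 / (163/128)^2 = -308848/26569

Answer: K = -308848/26569


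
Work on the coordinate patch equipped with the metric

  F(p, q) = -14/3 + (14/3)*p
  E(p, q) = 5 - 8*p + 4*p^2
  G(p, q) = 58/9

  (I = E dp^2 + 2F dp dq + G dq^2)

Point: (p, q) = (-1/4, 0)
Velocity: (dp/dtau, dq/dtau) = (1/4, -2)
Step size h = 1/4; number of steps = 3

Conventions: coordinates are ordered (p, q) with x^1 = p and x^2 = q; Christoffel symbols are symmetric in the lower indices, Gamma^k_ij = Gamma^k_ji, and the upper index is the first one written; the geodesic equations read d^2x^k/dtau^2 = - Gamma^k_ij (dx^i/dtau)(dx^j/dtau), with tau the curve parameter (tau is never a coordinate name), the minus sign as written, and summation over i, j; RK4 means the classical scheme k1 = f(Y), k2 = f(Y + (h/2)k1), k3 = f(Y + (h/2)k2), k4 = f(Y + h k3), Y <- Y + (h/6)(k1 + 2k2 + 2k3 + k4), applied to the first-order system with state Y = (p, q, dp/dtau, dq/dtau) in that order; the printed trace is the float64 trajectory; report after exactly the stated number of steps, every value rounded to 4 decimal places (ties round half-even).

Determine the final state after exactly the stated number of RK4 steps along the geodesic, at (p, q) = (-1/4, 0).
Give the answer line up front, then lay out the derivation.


Answer: p = -0.0552, q = -1.5072, dp/dtau = 0.2698, dq/dtau = -2.0201

f(Y) = (dp/dtau, dq/dtau, -Gamma^p_ij Y'^i Y'^j, -Gamma^q_ij Y'^i Y'^j) with the Gammas evaluated at the stage position; h = 0.250000; intermediate values shown to 6 dp
step 0: p = -0.2500, q = 0.0000, dp/dtau = 0.2500, dq/dtau = -2.0000
step 1:
  k1: at (p, q) = (-0.250000, 0.000000), (dp/dtau, dq/dtau) = (0.250000, -2.000000); Gamma_ppp = -0.393873, Gamma_ppq = 0.000000, Gamma_pqq = 0.000000, Gamma_qpp = 0.367615, Gamma_qpq = 0.000000, Gamma_qqq = 0.000000; k1 = (0.250000, -2.000000, 0.024617, -0.022976)
  k2: at (p, q) = (-0.218750, -0.250000), (dp/dtau, dq/dtau) = (0.253077, -2.002872); Gamma_ppp = -0.393594, Gamma_ppq = 0.000000, Gamma_pqq = 0.000000, Gamma_qpp = 0.376774, Gamma_qpq = 0.000000, Gamma_qqq = 0.000000; k2 = (0.253077, -2.002872, 0.025209, -0.024132)
  k3: at (p, q) = (-0.218365, -0.250359), (dp/dtau, dq/dtau) = (0.253151, -2.003016); Gamma_ppp = -0.393589, Gamma_ppq = 0.000000, Gamma_pqq = 0.000000, Gamma_qpp = 0.376888, Gamma_qpq = 0.000000, Gamma_qqq = 0.000000; k3 = (0.253151, -2.003016, 0.025223, -0.024153)
  k4: at (p, q) = (-0.186712, -0.500754), (dp/dtau, dq/dtau) = (0.256306, -2.006038); Gamma_ppp = -0.393030, Gamma_ppq = 0.000000, Gamma_pqq = 0.000000, Gamma_qpp = 0.386391, Gamma_qpq = 0.000000, Gamma_qqq = 0.000000; k4 = (0.256306, -2.006038, 0.025819, -0.025383)
  Y <- Y + (h/6)(k1 + 2k2 + 2k3 + k4): p = -0.1867, q = -0.5007, dp/dtau = 0.2563, dq/dtau = -2.0060
step 2:
  k1: at (p, q) = (-0.186718, -0.500742), (dp/dtau, dq/dtau) = (0.256304, -2.006039); Gamma_ppp = -0.393030, Gamma_ppq = 0.000000, Gamma_pqq = 0.000000, Gamma_qpp = 0.386389, Gamma_qpq = 0.000000, Gamma_qqq = 0.000000; k1 = (0.256304, -2.006039, 0.025819, -0.025383)
  k2: at (p, q) = (-0.154680, -0.751497), (dp/dtau, dq/dtau) = (0.259532, -2.009212); Gamma_ppp = -0.392162, Gamma_ppq = 0.000000, Gamma_pqq = 0.000000, Gamma_qpp = 0.396233, Gamma_qpq = 0.000000, Gamma_qqq = 0.000000; k2 = (0.259532, -2.009212, 0.026415, -0.026689)
  k3: at (p, q) = (-0.154277, -0.751894), (dp/dtau, dq/dtau) = (0.259606, -2.009375); Gamma_ppp = -0.392149, Gamma_ppq = 0.000000, Gamma_pqq = 0.000000, Gamma_qpp = 0.396358, Gamma_qpq = 0.000000, Gamma_qqq = 0.000000; k3 = (0.259606, -2.009375, 0.026429, -0.026713)
  k4: at (p, q) = (-0.121817, -1.003086), (dp/dtau, dq/dtau) = (0.262911, -2.012717); Gamma_ppp = -0.390934, Gamma_ppq = 0.000000, Gamma_pqq = 0.000000, Gamma_qpp = 0.406563, Gamma_qpq = 0.000000, Gamma_qqq = 0.000000; k4 = (0.262911, -2.012717, 0.027022, -0.028103)
  Y <- Y + (h/6)(k1 + 2k2 + 2k3 + k4): p = -0.1218, q = -1.0031, dp/dtau = 0.2629, dq/dtau = -2.0127
step 3:
  k1: at (p, q) = (-0.121823, -1.003073), (dp/dtau, dq/dtau) = (0.262910, -2.012717); Gamma_ppp = -0.390934, Gamma_ppq = 0.000000, Gamma_pqq = 0.000000, Gamma_qpp = 0.406561, Gamma_qpq = 0.000000, Gamma_qqq = 0.000000; k1 = (0.262910, -2.012717, 0.027022, -0.028102)
  k2: at (p, q) = (-0.088959, -1.254662), (dp/dtau, dq/dtau) = (0.266287, -2.016230); Gamma_ppp = -0.389339, Gamma_ppq = 0.000000, Gamma_pqq = 0.000000, Gamma_qpp = 0.417122, Gamma_qpq = 0.000000, Gamma_qqq = 0.000000; k2 = (0.266287, -2.016230, 0.027608, -0.029578)
  k3: at (p, q) = (-0.088537, -1.255101), (dp/dtau, dq/dtau) = (0.266361, -2.016415); Gamma_ppp = -0.389316, Gamma_ppq = 0.000000, Gamma_pqq = 0.000000, Gamma_qpp = 0.417259, Gamma_qpq = 0.000000, Gamma_qqq = 0.000000; k3 = (0.266361, -2.016415, 0.027621, -0.029604)
  k4: at (p, q) = (-0.055233, -1.507176), (dp/dtau, dq/dtau) = (0.269815, -2.020118); Gamma_ppp = -0.387294, Gamma_ppq = 0.000000, Gamma_pqq = 0.000000, Gamma_qpp = 0.428193, Gamma_qpq = 0.000000, Gamma_qqq = 0.000000; k4 = (0.269815, -2.020118, 0.028195, -0.031172)
  Y <- Y + (h/6)(k1 + 2k2 + 2k3 + k4): p = -0.0552, q = -1.5072, dp/dtau = 0.2698, dq/dtau = -2.0201


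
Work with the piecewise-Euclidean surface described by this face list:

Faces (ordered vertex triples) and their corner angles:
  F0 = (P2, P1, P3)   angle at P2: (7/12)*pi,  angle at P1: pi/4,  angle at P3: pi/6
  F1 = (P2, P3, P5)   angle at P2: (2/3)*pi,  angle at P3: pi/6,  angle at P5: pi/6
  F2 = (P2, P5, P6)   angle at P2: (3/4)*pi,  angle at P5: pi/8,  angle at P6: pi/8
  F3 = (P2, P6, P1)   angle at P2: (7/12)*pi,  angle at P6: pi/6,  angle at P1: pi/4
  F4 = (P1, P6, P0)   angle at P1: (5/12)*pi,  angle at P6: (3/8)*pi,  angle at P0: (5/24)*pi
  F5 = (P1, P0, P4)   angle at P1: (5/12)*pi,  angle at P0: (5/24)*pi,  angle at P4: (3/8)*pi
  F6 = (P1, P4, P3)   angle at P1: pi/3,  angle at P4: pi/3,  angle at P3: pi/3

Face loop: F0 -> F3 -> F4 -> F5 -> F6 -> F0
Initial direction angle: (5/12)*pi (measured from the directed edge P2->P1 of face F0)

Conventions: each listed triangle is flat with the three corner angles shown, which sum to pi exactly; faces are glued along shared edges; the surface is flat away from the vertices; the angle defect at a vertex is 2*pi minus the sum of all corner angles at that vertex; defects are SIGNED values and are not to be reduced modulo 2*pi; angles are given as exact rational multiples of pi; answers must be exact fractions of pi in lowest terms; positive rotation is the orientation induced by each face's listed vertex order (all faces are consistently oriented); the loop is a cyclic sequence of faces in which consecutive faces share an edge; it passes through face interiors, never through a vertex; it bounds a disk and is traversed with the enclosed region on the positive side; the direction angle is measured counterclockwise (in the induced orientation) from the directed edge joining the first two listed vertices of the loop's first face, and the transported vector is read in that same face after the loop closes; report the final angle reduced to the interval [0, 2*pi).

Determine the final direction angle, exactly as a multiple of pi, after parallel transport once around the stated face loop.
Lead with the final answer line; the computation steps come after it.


Answer: final direction angle = (3/4)*pi

enclosed vertex P1: corner angles sum to (5/3)*pi, defect = 2*pi - (5/3)*pi = pi/3
by Gauss-Bonnet the loop rotates the vector by the enclosed defect sum (positive orientation, mod 2*pi)
final angle = (5/12)*pi + pi/3 = (3/4)*pi (mod 2*pi)


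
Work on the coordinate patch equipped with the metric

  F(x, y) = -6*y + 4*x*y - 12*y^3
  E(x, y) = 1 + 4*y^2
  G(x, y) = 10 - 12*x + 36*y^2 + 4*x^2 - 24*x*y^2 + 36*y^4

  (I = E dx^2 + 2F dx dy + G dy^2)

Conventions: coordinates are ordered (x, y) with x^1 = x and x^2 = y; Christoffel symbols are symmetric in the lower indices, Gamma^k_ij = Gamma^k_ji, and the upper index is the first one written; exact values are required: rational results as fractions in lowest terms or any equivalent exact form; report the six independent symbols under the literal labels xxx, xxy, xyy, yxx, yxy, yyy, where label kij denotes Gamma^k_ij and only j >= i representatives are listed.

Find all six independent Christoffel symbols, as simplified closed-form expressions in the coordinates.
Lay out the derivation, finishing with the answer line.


E = 1 + 4*y^2; F = -6*y + 4*x*y - 12*y^3; G = 10 - 12*x + 36*y^2 + 4*x^2 - 24*x*y^2 + 36*y^4
Gamma^k_ij = (1/2) g^{kl} (d_i g_jl + d_j g_il - d_l g_ij), with g^inv = (1/(EG-F^2)) [[G, -F], [-F, E]]
first partials: E_x = 0, E_y = 8*y, F_x = 4*y, F_y = -6 + 4*x - 36*y^2, G_x = -12 + 8*x - 24*y^2, G_y = 72*y - 48*x*y + 144*y^3
D = EG - F^2 = 10 - 12*x + 40*y^2 + 4*x^2 - 24*x*y^2 + 36*y^4
expanded: Gamma^x_xx = (G E_x - 2F F_x + F E_y)/(2D), Gamma^x_xy = (G E_y - F G_x)/(2D), Gamma^x_yy = (2G F_y - G G_x - F G_y)/(2D), Gamma^y_xx = (2E F_x - E E_y - F E_x)/(2D), Gamma^y_xy = (E G_x - F E_y)/(2D), Gamma^y_yy = (E G_y - 2F F_y + F G_x)/(2D); substitute and cancel common factors

Answer: Gamma_xxx = 0, Gamma_xxy = 2*y/(2*x^2 - 12*x*y^2 - 6*x + 18*y^4 + 20*y^2 + 5), Gamma_xyy = -12*y^2/(2*x^2 - 12*x*y^2 - 6*x + 18*y^4 + 20*y^2 + 5), Gamma_yxx = 0, Gamma_yxy = (2*x - 6*y^2 - 3)/(2*x^2 - 12*x*y^2 - 6*x + 18*y^4 + 20*y^2 + 5), Gamma_yyy = (-12*x*y + 36*y^3 + 18*y)/(2*x^2 - 12*x*y^2 - 6*x + 18*y^4 + 20*y^2 + 5)


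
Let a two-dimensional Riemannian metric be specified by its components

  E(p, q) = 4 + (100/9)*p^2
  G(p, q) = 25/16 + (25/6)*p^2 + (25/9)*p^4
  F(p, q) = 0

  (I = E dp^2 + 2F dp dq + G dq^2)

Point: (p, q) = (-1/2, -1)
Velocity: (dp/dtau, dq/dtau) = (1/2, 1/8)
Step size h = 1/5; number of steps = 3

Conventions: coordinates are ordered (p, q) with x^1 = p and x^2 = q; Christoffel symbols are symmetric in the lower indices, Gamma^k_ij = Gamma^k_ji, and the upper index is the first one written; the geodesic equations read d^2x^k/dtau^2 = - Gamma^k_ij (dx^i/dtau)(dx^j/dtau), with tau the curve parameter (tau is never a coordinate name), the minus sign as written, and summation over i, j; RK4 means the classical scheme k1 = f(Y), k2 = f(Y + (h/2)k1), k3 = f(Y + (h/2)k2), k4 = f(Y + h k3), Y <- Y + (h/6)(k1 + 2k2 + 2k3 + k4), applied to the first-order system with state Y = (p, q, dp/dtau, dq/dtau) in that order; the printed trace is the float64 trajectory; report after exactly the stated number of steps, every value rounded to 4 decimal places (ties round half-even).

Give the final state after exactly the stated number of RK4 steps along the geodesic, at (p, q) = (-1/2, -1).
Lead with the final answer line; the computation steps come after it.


Answer: p = -0.1622, q = -0.9000, dp/dtau = 0.6230, dq/dtau = 0.2074

f(Y) = (dp/dtau, dq/dtau, -Gamma^p_ij Y'^i Y'^j, -Gamma^q_ij Y'^i Y'^j) with the Gammas evaluated at the stage position; h = 0.200000; intermediate values shown to 6 dp
step 0: p = -0.5000, q = -1.0000, dp/dtau = 0.5000, dq/dtau = 0.1250
step 1:
  k1: at (p, q) = (-0.500000, -1.000000), (dp/dtau, dq/dtau) = (0.500000, 0.125000); Gamma_ppp = -0.819672, Gamma_ppq = 0.000000, Gamma_pqq = 0.409836, Gamma_qpp = 0.000000, Gamma_qpq = -1.000000, Gamma_qqq = 0.000000; k1 = (0.500000, 0.125000, 0.198514, 0.125000)
  k2: at (p, q) = (-0.450000, -0.987500), (dp/dtau, dq/dtau) = (0.519851, 0.137500); Gamma_ppp = -0.800000, Gamma_ppq = 0.000000, Gamma_pqq = 0.381000, Gamma_qpp = 0.000000, Gamma_qpq = -0.944882, Gamma_qqq = 0.000000; k2 = (0.519851, 0.137500, 0.208993, 0.135080)
  k3: at (p, q) = (-0.448015, -0.986250), (dp/dtau, dq/dtau) = (0.520899, 0.138508); Gamma_ppp = -0.799003, Gamma_ppq = 0.000000, Gamma_pqq = 0.379813, Gamma_qpp = 0.000000, Gamma_qpq = -0.942478, Gamma_qqq = 0.000000; k3 = (0.520899, 0.138508, 0.209512, 0.135997)
  k4: at (p, q) = (-0.395820, -0.972298), (dp/dtau, dq/dtau) = (0.541902, 0.152199); Gamma_ppp = -0.766093, Gamma_ppq = 0.000000, Gamma_pqq = 0.347298, Gamma_qpp = 0.000000, Gamma_qpq = -0.873126, Gamma_qqq = 0.000000; k4 = (0.541902, 0.152199, 0.216925, 0.144026)
  Y <- Y + (h/6)(k1 + 2k2 + 2k3 + k4): p = -0.3959, q = -0.9724, dp/dtau = 0.5417, dq/dtau = 0.1520
step 2:
  k1: at (p, q) = (-0.395887, -0.972359), (dp/dtau, dq/dtau) = (0.541748, 0.152039); Gamma_ppp = -0.766144, Gamma_ppq = 0.000000, Gamma_pqq = 0.347341, Gamma_qpp = 0.000000, Gamma_qpq = -0.873222, Gamma_qqq = 0.000000; k1 = (0.541748, 0.152039, 0.216827, 0.143849)
  k2: at (p, q) = (-0.341712, -0.957156), (dp/dtau, dq/dtau) = (0.563431, 0.166424); Gamma_ppp = -0.716727, Gamma_ppq = 0.000000, Gamma_pqq = 0.310618, Gamma_qpp = 0.000000, Gamma_qpq = -0.788474, Gamma_qqq = 0.000000; k2 = (0.563431, 0.166424, 0.218925, 0.147868)
  k3: at (p, q) = (-0.339543, -0.955717), (dp/dtau, dq/dtau) = (0.563641, 0.166826); Gamma_ppp = -0.714393, Gamma_ppq = 0.000000, Gamma_pqq = 0.309078, Gamma_qpp = 0.000000, Gamma_qpq = -0.784809, Gamma_qqq = 0.000000; k3 = (0.563641, 0.166826, 0.218354, 0.147591)
  k4: at (p, q) = (-0.283158, -0.938994), (dp/dtau, dq/dtau) = (0.585419, 0.181558); Gamma_ppp = -0.643281, Gamma_ppq = 0.000000, Gamma_pqq = 0.267019, Gamma_qpp = 0.000000, Gamma_qpq = -0.682163, Gamma_qqq = 0.000000; k4 = (0.585419, 0.181558, 0.211660, 0.145010)
  Y <- Y + (h/6)(k1 + 2k2 + 2k3 + k4): p = -0.2832, q = -0.9390, dp/dtau = 0.5852, dq/dtau = 0.1814
step 3:
  k1: at (p, q) = (-0.283176, -0.939023), (dp/dtau, dq/dtau) = (0.585183, 0.181365); Gamma_ppp = -0.643306, Gamma_ppq = 0.000000, Gamma_pqq = 0.267033, Gamma_qpp = 0.000000, Gamma_qpq = -0.682197, Gamma_qqq = 0.000000; k1 = (0.585183, 0.181365, 0.211510, 0.144806)
  k2: at (p, q) = (-0.224658, -0.920886), (dp/dtau, dq/dtau) = (0.606334, 0.195846); Gamma_ppp = -0.547317, Gamma_ppq = 0.000000, Gamma_pqq = 0.219056, Gamma_qpp = 0.000000, Gamma_qpq = -0.561314, Gamma_qqq = 0.000000; k2 = (0.606334, 0.195846, 0.192814, 0.133310)
  k3: at (p, q) = (-0.222543, -0.919438), (dp/dtau, dq/dtau) = (0.604465, 0.194696); Gamma_ppp = -0.543416, Gamma_ppq = 0.000000, Gamma_pqq = 0.217238, Gamma_qpp = 0.000000, Gamma_qpq = -0.556687, Gamma_qqq = 0.000000; k3 = (0.604465, 0.194696, 0.190317, 0.131030)
  k4: at (p, q) = (-0.162283, -0.900084), (dp/dtau, dq/dtau) = (0.623247, 0.207571); Gamma_ppp = -0.420057, Gamma_ppq = 0.000000, Gamma_pqq = 0.163053, Gamma_qpp = 0.000000, Gamma_qpq = -0.418075, Gamma_qqq = 0.000000; k4 = (0.623247, 0.207571, 0.156140, 0.108171)
  Y <- Y + (h/6)(k1 + 2k2 + 2k3 + k4): p = -0.1622, q = -0.9000, dp/dtau = 0.6230, dq/dtau = 0.2074


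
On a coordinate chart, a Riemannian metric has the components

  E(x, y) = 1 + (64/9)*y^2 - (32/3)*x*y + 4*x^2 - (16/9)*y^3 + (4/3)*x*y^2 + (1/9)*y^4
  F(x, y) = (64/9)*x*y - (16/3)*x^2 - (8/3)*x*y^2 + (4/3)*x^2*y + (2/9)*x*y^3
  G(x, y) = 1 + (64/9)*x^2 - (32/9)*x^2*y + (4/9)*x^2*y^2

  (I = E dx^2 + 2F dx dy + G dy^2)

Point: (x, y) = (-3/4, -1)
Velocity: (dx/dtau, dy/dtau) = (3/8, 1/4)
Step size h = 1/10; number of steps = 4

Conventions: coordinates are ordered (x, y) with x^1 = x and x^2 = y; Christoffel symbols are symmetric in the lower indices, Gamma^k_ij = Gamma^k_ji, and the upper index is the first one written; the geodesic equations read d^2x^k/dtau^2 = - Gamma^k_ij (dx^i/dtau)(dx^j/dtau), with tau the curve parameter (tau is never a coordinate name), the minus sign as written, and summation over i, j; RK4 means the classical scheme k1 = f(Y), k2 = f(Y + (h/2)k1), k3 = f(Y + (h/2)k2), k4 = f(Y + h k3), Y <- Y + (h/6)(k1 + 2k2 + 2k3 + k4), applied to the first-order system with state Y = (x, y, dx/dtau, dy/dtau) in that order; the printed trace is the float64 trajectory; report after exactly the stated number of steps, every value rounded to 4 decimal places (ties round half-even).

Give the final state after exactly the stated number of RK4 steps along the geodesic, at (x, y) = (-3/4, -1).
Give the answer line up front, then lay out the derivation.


Answer: x = -0.5943, y = -0.8911, dx/dtau = 0.4066, dy/dtau = 0.2970

f(Y) = (dx/dtau, dy/dtau, -Gamma^x_ij Y'^i Y'^j, -Gamma^y_ij Y'^i Y'^j) with the Gammas evaluated at the stage position; h = 0.100000; intermediate values shown to 6 dp
step 0: x = -0.7500, y = -1.0000, dx/dtau = 0.3750, dy/dtau = 0.2500
step 1:
  k1: at (x, y) = (-0.750000, -1.000000), (dx/dtau, dy/dtau) = (0.375000, 0.250000); Gamma_xxx = 0.315789, Gamma_xxy = -0.526316, Gamma_xyy = -0.078947, Gamma_yxx = 0.526316, Gamma_yxy = -0.877193, Gamma_yyy = -0.131579; k1 = (0.375000, 0.250000, 0.059211, 0.098684)
  k2: at (x, y) = (-0.731250, -0.987500), (dx/dtau, dy/dtau) = (0.377961, 0.254934); Gamma_xxx = 0.326991, Gamma_xxy = -0.543622, Gamma_xyy = -0.079704, Gamma_yxx = 0.531489, Gamma_yxy = -0.883601, Gamma_yyy = -0.129550; k2 = (0.377961, 0.254934, 0.063230, 0.102773)
  k3: at (x, y) = (-0.731102, -0.987253), (dx/dtau, dy/dtau) = (0.378161, 0.255139); Gamma_xxx = 0.327038, Gamma_xxy = -0.543675, Gamma_xyy = -0.079699, Gamma_yxx = 0.531619, Gamma_yxy = -0.883774, Gamma_yyy = -0.129556; k3 = (0.378161, 0.255139, 0.063331, 0.102948)
  k4: at (x, y) = (-0.712184, -0.974486), (dx/dtau, dy/dtau) = (0.381333, 0.260295); Gamma_xxx = 0.338790, Gamma_xxy = -0.561769, Gamma_xyy = -0.080427, Gamma_yxx = 0.536735, Gamma_yxy = -0.889993, Gamma_yyy = -0.127418; k4 = (0.381333, 0.260295, 0.067705, 0.107263)
  Y <- Y + (h/6)(k1 + 2k2 + 2k3 + k4): x = -0.7122, y = -0.9745, dx/dtau = 0.3813, dy/dtau = 0.2603
step 2:
  k1: at (x, y) = (-0.712190, -0.974493), (dx/dtau, dy/dtau) = (0.381334, 0.260290); Gamma_xxx = 0.338787, Gamma_xxy = -0.561764, Gamma_xyy = -0.080427, Gamma_yxx = 0.536732, Gamma_yxy = -0.889989, Gamma_yyy = -0.127418; k1 = (0.381334, 0.260290, 0.067703, 0.107259)
  k2: at (x, y) = (-0.693124, -0.961478), (dx/dtau, dy/dtau) = (0.384719, 0.265653); Gamma_xxx = 0.351105, Gamma_xxy = -0.580667, Gamma_xyy = -0.081120, Gamma_yxx = 0.541746, Gamma_yxy = -0.895953, Gamma_yyy = -0.125166; k2 = (0.384719, 0.265653, 0.072448, 0.111786)
  k3: at (x, y) = (-0.692954, -0.961210), (dx/dtau, dy/dtau) = (0.384956, 0.265879); Gamma_xxx = 0.351173, Gamma_xxy = -0.580748, Gamma_xyy = -0.081116, Gamma_yxx = 0.541889, Gamma_yxy = -0.896142, Gamma_yyy = -0.125168; k3 = (0.384956, 0.265879, 0.072575, 0.111989)
  k4: at (x, y) = (-0.673695, -0.947905), (dx/dtau, dy/dtau) = (0.388591, 0.271489); Gamma_xxx = 0.364122, Gamma_xxy = -0.600547, Gamma_xyy = -0.081769, Gamma_yxx = 0.546787, Gamma_yxy = -0.901817, Gamma_yyy = -0.122789; k4 = (0.388591, 0.271489, 0.077756, 0.116764)
  Y <- Y + (h/6)(k1 + 2k2 + 2k3 + k4): x = -0.6737, y = -0.9479, dx/dtau = 0.3886, dy/dtau = 0.2715
step 3:
  k1: at (x, y) = (-0.673702, -0.947912), (dx/dtau, dy/dtau) = (0.388592, 0.271483); Gamma_xxx = 0.364117, Gamma_xxy = -0.600540, Gamma_xyy = -0.081769, Gamma_yxx = 0.546784, Gamma_yxy = -0.901813, Gamma_yyy = -0.122790; k1 = (0.388592, 0.271483, 0.077753, 0.116759)
  k2: at (x, y) = (-0.654273, -0.934338), (dx/dtau, dy/dtau) = (0.392480, 0.277321); Gamma_xxx = 0.377712, Gamma_xxy = -0.621252, Gamma_xyy = -0.082375, Gamma_yxx = 0.551511, Gamma_yxy = -0.907114, Gamma_yyy = -0.120280; k2 = (0.392480, 0.277321, 0.083390, 0.121761)
  k3: at (x, y) = (-0.654078, -0.934046), (dx/dtau, dy/dtau) = (0.392762, 0.277571); Gamma_xxx = 0.377806, Gamma_xxy = -0.621372, Gamma_xyy = -0.082372, Gamma_yxx = 0.551667, Gamma_yxy = -0.907317, Gamma_yyy = -0.120278; k3 = (0.392762, 0.277571, 0.083548, 0.121996)
  k4: at (x, y) = (-0.634426, -0.920155), (dx/dtau, dy/dtau) = (0.396947, 0.283682); Gamma_xxx = 0.392125, Gamma_xxy = -0.643104, Gamma_xyy = -0.082925, Gamma_yxx = 0.556194, Gamma_yxy = -0.912187, Gamma_yyy = -0.117621; k4 = (0.396947, 0.283682, 0.089723, 0.127265)
  Y <- Y + (h/6)(k1 + 2k2 + 2k3 + k4): x = -0.6344, y = -0.9202, dx/dtau = 0.3969, dy/dtau = 0.2837
step 4:
  k1: at (x, y) = (-0.634435, -0.920163), (dx/dtau, dy/dtau) = (0.396948, 0.283675); Gamma_xxx = 0.392118, Gamma_xxy = -0.643095, Gamma_xyy = -0.082925, Gamma_yxx = 0.556191, Gamma_yxy = -0.912183, Gamma_yyy = -0.117622; k1 = (0.396948, 0.283675, 0.089718, 0.127259)
  k2: at (x, y) = (-0.614588, -0.905979), (dx/dtau, dy/dtau) = (0.401434, 0.290038); Gamma_xxx = 0.407174, Gamma_xxy = -0.665862, Gamma_xyy = -0.083415, Gamma_yxx = 0.560449, Gamma_yxy = -0.916517, Gamma_yyy = -0.114815; k2 = (0.401434, 0.290038, 0.096455, 0.132765)
  k3: at (x, y) = (-0.614364, -0.905661), (dx/dtau, dy/dtau) = (0.401771, 0.290313); Gamma_xxx = 0.407304, Gamma_xxy = -0.666032, Gamma_xyy = -0.083411, Gamma_yxx = 0.560615, Gamma_yxy = -0.916728, Gamma_yyy = -0.114807; k3 = (0.401771, 0.290313, 0.096654, 0.133035)
  k4: at (x, y) = (-0.594258, -0.891132), (dx/dtau, dy/dtau) = (0.406614, 0.296978); Gamma_xxx = 0.423193, Gamma_xxy = -0.689964, Gamma_xyy = -0.083829, Gamma_yxx = 0.564552, Gamma_yxy = -0.920432, Gamma_yyy = -0.111830; k4 = (0.406614, 0.296978, 0.104059, 0.138818)
  Y <- Y + (h/6)(k1 + 2k2 + 2k3 + k4): x = -0.5943, y = -0.8911, dx/dtau = 0.4066, dy/dtau = 0.2970


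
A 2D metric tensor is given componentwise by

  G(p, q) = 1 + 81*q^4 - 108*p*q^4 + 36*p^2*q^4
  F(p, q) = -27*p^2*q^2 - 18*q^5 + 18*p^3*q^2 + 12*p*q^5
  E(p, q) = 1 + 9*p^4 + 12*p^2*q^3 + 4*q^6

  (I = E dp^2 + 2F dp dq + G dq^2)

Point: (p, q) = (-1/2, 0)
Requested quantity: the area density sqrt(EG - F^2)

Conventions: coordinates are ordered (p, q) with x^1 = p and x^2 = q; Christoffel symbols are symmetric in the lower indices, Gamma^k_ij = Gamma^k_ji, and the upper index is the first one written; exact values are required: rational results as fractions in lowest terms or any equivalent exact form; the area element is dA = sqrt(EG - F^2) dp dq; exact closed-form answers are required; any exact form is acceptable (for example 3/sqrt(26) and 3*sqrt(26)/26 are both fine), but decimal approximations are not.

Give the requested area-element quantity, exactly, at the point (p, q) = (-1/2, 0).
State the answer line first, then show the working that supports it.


Answer: sqrt(EG - F^2) = 5/4

E = 25/16, F = 0, G = 1; EG - F^2 = 25/16


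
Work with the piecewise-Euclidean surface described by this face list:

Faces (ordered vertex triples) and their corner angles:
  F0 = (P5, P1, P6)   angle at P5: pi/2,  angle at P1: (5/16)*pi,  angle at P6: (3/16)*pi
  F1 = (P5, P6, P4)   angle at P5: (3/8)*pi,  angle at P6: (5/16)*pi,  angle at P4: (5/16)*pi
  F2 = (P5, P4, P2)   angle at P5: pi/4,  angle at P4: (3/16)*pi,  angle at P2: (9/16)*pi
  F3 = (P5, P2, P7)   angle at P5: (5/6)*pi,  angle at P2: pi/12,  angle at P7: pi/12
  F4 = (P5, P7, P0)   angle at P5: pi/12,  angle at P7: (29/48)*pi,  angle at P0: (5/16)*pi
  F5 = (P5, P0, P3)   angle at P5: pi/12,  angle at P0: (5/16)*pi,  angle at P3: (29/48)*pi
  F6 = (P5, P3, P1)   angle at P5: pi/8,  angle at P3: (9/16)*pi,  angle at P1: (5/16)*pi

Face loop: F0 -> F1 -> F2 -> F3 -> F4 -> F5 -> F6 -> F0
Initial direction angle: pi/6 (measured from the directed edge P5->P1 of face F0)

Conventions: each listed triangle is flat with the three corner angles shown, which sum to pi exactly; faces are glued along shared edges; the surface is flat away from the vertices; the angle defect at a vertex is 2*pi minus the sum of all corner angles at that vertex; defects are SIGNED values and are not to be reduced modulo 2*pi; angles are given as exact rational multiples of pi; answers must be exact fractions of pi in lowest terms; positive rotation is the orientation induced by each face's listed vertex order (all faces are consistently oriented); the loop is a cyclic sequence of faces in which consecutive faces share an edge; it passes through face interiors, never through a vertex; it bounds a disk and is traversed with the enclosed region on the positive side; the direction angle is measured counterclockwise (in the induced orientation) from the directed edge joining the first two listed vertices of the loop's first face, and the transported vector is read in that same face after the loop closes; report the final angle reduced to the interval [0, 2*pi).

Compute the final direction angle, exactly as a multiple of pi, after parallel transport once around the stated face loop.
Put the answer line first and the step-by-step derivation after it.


Answer: final direction angle = (23/12)*pi

enclosed vertex P5: corner angles sum to (9/4)*pi, defect = 2*pi - (9/4)*pi = -pi/4
the rotation equals the total enclosed defect, so the final angle is initial + defects (mod 2*pi)
final angle = pi/6 - pi/4 = (23/12)*pi (mod 2*pi)
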